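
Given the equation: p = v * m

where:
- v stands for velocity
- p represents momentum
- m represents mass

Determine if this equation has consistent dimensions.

Yes

v (velocity) has dimensions [L T^-1].
p (momentum) has dimensions [L M T^-1].
m (mass) has dimensions [M].

Left side: [L M T^-1]
Right side: [L M T^-1]

Both sides have the same dimensions, so the equation is dimensionally consistent.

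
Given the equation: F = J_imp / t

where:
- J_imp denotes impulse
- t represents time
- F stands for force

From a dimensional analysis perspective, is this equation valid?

Yes

J_imp (impulse) has dimensions [L M T^-1].
t (time) has dimensions [T].
F (force) has dimensions [L M T^-2].

Left side: [L M T^-2]
Right side: [L M T^-2]

Both sides have the same dimensions, so the equation is dimensionally consistent.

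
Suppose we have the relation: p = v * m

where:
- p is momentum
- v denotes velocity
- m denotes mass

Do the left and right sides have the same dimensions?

Yes

p (momentum) has dimensions [L M T^-1].
v (velocity) has dimensions [L T^-1].
m (mass) has dimensions [M].

Left side: [L M T^-1]
Right side: [L M T^-1]

Both sides have the same dimensions, so the equation is dimensionally consistent.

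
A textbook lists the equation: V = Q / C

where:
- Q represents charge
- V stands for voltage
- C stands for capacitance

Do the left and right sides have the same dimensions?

Yes

Q (charge) has dimensions [I T].
V (voltage) has dimensions [I^-1 L^2 M T^-3].
C (capacitance) has dimensions [I^2 L^-2 M^-1 T^4].

Left side: [I^-1 L^2 M T^-3]
Right side: [I^-1 L^2 M T^-3]

Both sides have the same dimensions, so the equation is dimensionally consistent.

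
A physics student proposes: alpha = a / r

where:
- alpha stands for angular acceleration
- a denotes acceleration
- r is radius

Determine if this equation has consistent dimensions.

Yes

alpha (angular acceleration) has dimensions [T^-2].
a (acceleration) has dimensions [L T^-2].
r (radius) has dimensions [L].

Left side: [T^-2]
Right side: [T^-2]

Both sides have the same dimensions, so the equation is dimensionally consistent.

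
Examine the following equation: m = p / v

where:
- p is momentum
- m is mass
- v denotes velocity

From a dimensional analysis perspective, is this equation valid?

Yes

p (momentum) has dimensions [L M T^-1].
m (mass) has dimensions [M].
v (velocity) has dimensions [L T^-1].

Left side: [M]
Right side: [M]

Both sides have the same dimensions, so the equation is dimensionally consistent.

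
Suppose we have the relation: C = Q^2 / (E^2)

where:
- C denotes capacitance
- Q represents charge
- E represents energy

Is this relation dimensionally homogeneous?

No

C (capacitance) has dimensions [I^2 L^-2 M^-1 T^4].
Q (charge) has dimensions [I T].
E (energy) has dimensions [L^2 M T^-2].

Left side: [I^2 L^-2 M^-1 T^4]
Right side: [I^2 L^-4 M^-2 T^6]

The two sides have different dimensions, so the equation is NOT dimensionally consistent.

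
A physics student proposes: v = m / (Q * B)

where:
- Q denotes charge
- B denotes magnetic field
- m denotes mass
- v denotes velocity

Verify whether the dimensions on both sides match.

No

Q (charge) has dimensions [I T].
B (magnetic field) has dimensions [I^-1 M T^-2].
m (mass) has dimensions [M].
v (velocity) has dimensions [L T^-1].

Left side: [L T^-1]
Right side: [T]

The two sides have different dimensions, so the equation is NOT dimensionally consistent.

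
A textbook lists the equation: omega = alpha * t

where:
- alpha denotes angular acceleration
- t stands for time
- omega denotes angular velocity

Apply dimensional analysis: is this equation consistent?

Yes

alpha (angular acceleration) has dimensions [T^-2].
t (time) has dimensions [T].
omega (angular velocity) has dimensions [T^-1].

Left side: [T^-1]
Right side: [T^-1]

Both sides have the same dimensions, so the equation is dimensionally consistent.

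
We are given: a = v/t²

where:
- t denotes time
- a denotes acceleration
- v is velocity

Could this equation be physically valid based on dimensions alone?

No

t (time) has dimensions [T].
a (acceleration) has dimensions [L T^-2].
v (velocity) has dimensions [L T^-1].

Left side: [L T^-2]
Right side: [L T^-3]

The two sides have different dimensions, so the equation is NOT dimensionally consistent.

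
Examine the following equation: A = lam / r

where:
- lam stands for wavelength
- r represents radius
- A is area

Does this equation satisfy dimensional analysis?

No

lam (wavelength) has dimensions [L].
r (radius) has dimensions [L].
A (area) has dimensions [L^2].

Left side: [L^2]
Right side: [dimensionless]

The two sides have different dimensions, so the equation is NOT dimensionally consistent.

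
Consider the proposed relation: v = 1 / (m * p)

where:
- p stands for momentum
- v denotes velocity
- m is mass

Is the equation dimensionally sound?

No

p (momentum) has dimensions [L M T^-1].
v (velocity) has dimensions [L T^-1].
m (mass) has dimensions [M].

Left side: [L T^-1]
Right side: [L^-1 M^-2 T]

The two sides have different dimensions, so the equation is NOT dimensionally consistent.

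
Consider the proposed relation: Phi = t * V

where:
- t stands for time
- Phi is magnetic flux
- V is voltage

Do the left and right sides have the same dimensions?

Yes

t (time) has dimensions [T].
Phi (magnetic flux) has dimensions [I^-1 L^2 M T^-2].
V (voltage) has dimensions [I^-1 L^2 M T^-3].

Left side: [I^-1 L^2 M T^-2]
Right side: [I^-1 L^2 M T^-2]

Both sides have the same dimensions, so the equation is dimensionally consistent.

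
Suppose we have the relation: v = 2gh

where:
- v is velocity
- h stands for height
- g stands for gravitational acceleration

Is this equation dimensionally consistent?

No

v (velocity) has dimensions [L T^-1].
h (height) has dimensions [L].
g (gravitational acceleration) has dimensions [L T^-2].

Left side: [L T^-1]
Right side: [L^2 T^-2]

The two sides have different dimensions, so the equation is NOT dimensionally consistent.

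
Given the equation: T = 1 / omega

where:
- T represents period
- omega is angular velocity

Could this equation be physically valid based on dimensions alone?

Yes

T (period) has dimensions [T].
omega (angular velocity) has dimensions [T^-1].

Left side: [T]
Right side: [T]

Both sides have the same dimensions, so the equation is dimensionally consistent.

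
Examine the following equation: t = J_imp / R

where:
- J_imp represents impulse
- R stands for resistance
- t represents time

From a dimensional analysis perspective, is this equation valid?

No

J_imp (impulse) has dimensions [L M T^-1].
R (resistance) has dimensions [I^-2 L^2 M T^-3].
t (time) has dimensions [T].

Left side: [T]
Right side: [I^2 L^-1 T^2]

The two sides have different dimensions, so the equation is NOT dimensionally consistent.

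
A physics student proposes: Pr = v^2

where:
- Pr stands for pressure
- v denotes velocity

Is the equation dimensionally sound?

No

Pr (pressure) has dimensions [L^-1 M T^-2].
v (velocity) has dimensions [L T^-1].

Left side: [L^-1 M T^-2]
Right side: [L^2 T^-2]

The two sides have different dimensions, so the equation is NOT dimensionally consistent.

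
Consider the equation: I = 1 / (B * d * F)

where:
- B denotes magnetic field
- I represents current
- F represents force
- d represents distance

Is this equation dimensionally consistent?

No

B (magnetic field) has dimensions [I^-1 M T^-2].
I (current) has dimensions [I].
F (force) has dimensions [L M T^-2].
d (distance) has dimensions [L].

Left side: [I]
Right side: [I L^-2 M^-2 T^4]

The two sides have different dimensions, so the equation is NOT dimensionally consistent.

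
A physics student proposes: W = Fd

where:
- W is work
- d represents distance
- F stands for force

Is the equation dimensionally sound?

Yes

W (work) has dimensions [L^2 M T^-2].
d (distance) has dimensions [L].
F (force) has dimensions [L M T^-2].

Left side: [L^2 M T^-2]
Right side: [L^2 M T^-2]

Both sides have the same dimensions, so the equation is dimensionally consistent.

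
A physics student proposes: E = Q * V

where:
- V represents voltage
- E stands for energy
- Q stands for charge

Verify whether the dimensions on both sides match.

Yes

V (voltage) has dimensions [I^-1 L^2 M T^-3].
E (energy) has dimensions [L^2 M T^-2].
Q (charge) has dimensions [I T].

Left side: [L^2 M T^-2]
Right side: [L^2 M T^-2]

Both sides have the same dimensions, so the equation is dimensionally consistent.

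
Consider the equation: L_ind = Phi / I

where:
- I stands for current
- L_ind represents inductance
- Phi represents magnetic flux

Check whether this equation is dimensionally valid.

Yes

I (current) has dimensions [I].
L_ind (inductance) has dimensions [I^-2 L^2 M T^-2].
Phi (magnetic flux) has dimensions [I^-1 L^2 M T^-2].

Left side: [I^-2 L^2 M T^-2]
Right side: [I^-2 L^2 M T^-2]

Both sides have the same dimensions, so the equation is dimensionally consistent.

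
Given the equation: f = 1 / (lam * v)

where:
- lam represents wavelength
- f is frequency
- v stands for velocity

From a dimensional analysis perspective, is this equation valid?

No

lam (wavelength) has dimensions [L].
f (frequency) has dimensions [T^-1].
v (velocity) has dimensions [L T^-1].

Left side: [T^-1]
Right side: [L^-2 T]

The two sides have different dimensions, so the equation is NOT dimensionally consistent.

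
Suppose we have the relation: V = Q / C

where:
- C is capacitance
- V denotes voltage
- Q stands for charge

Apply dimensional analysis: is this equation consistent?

Yes

C (capacitance) has dimensions [I^2 L^-2 M^-1 T^4].
V (voltage) has dimensions [I^-1 L^2 M T^-3].
Q (charge) has dimensions [I T].

Left side: [I^-1 L^2 M T^-3]
Right side: [I^-1 L^2 M T^-3]

Both sides have the same dimensions, so the equation is dimensionally consistent.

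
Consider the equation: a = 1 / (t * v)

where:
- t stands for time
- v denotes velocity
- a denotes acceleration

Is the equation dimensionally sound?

No

t (time) has dimensions [T].
v (velocity) has dimensions [L T^-1].
a (acceleration) has dimensions [L T^-2].

Left side: [L T^-2]
Right side: [L^-1]

The two sides have different dimensions, so the equation is NOT dimensionally consistent.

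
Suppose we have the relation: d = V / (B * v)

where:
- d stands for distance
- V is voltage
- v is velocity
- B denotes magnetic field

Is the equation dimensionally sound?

Yes

d (distance) has dimensions [L].
V (voltage) has dimensions [I^-1 L^2 M T^-3].
v (velocity) has dimensions [L T^-1].
B (magnetic field) has dimensions [I^-1 M T^-2].

Left side: [L]
Right side: [L]

Both sides have the same dimensions, so the equation is dimensionally consistent.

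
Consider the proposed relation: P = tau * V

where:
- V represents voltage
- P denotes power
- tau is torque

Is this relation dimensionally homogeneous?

No

V (voltage) has dimensions [I^-1 L^2 M T^-3].
P (power) has dimensions [L^2 M T^-3].
tau (torque) has dimensions [L^2 M T^-2].

Left side: [L^2 M T^-3]
Right side: [I^-1 L^4 M^2 T^-5]

The two sides have different dimensions, so the equation is NOT dimensionally consistent.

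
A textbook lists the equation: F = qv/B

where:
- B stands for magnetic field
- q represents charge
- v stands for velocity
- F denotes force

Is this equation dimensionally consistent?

No

B (magnetic field) has dimensions [I^-1 M T^-2].
q (charge) has dimensions [I T].
v (velocity) has dimensions [L T^-1].
F (force) has dimensions [L M T^-2].

Left side: [L M T^-2]
Right side: [I^2 L M^-1 T^2]

The two sides have different dimensions, so the equation is NOT dimensionally consistent.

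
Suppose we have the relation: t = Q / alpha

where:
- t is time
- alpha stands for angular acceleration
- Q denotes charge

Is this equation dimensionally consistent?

No

t (time) has dimensions [T].
alpha (angular acceleration) has dimensions [T^-2].
Q (charge) has dimensions [I T].

Left side: [T]
Right side: [I T^3]

The two sides have different dimensions, so the equation is NOT dimensionally consistent.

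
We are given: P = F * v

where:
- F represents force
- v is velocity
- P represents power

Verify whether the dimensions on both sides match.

Yes

F (force) has dimensions [L M T^-2].
v (velocity) has dimensions [L T^-1].
P (power) has dimensions [L^2 M T^-3].

Left side: [L^2 M T^-3]
Right side: [L^2 M T^-3]

Both sides have the same dimensions, so the equation is dimensionally consistent.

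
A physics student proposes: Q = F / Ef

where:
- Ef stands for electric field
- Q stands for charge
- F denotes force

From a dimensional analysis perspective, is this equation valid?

Yes

Ef (electric field) has dimensions [I^-1 L M T^-3].
Q (charge) has dimensions [I T].
F (force) has dimensions [L M T^-2].

Left side: [I T]
Right side: [I T]

Both sides have the same dimensions, so the equation is dimensionally consistent.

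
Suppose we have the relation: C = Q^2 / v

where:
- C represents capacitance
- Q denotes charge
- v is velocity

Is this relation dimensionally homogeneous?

No

C (capacitance) has dimensions [I^2 L^-2 M^-1 T^4].
Q (charge) has dimensions [I T].
v (velocity) has dimensions [L T^-1].

Left side: [I^2 L^-2 M^-1 T^4]
Right side: [I^2 L^-1 T^3]

The two sides have different dimensions, so the equation is NOT dimensionally consistent.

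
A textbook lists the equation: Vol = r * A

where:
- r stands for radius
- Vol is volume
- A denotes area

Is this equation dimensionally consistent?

Yes

r (radius) has dimensions [L].
Vol (volume) has dimensions [L^3].
A (area) has dimensions [L^2].

Left side: [L^3]
Right side: [L^3]

Both sides have the same dimensions, so the equation is dimensionally consistent.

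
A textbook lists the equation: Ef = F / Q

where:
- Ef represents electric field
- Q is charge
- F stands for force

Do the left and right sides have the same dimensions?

Yes

Ef (electric field) has dimensions [I^-1 L M T^-3].
Q (charge) has dimensions [I T].
F (force) has dimensions [L M T^-2].

Left side: [I^-1 L M T^-3]
Right side: [I^-1 L M T^-3]

Both sides have the same dimensions, so the equation is dimensionally consistent.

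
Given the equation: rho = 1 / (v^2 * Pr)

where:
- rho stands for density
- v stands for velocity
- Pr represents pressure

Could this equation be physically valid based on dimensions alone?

No

rho (density) has dimensions [L^-3 M].
v (velocity) has dimensions [L T^-1].
Pr (pressure) has dimensions [L^-1 M T^-2].

Left side: [L^-3 M]
Right side: [L^-1 M^-1 T^4]

The two sides have different dimensions, so the equation is NOT dimensionally consistent.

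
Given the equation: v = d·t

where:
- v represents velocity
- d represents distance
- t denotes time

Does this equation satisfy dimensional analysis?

No

v (velocity) has dimensions [L T^-1].
d (distance) has dimensions [L].
t (time) has dimensions [T].

Left side: [L T^-1]
Right side: [L T]

The two sides have different dimensions, so the equation is NOT dimensionally consistent.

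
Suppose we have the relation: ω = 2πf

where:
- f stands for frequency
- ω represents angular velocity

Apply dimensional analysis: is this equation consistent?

Yes

f (frequency) has dimensions [T^-1].
ω (angular velocity) has dimensions [T^-1].

Left side: [T^-1]
Right side: [T^-1]

Both sides have the same dimensions, so the equation is dimensionally consistent.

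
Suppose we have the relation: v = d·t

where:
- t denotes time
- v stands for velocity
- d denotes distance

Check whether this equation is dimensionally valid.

No

t (time) has dimensions [T].
v (velocity) has dimensions [L T^-1].
d (distance) has dimensions [L].

Left side: [L T^-1]
Right side: [L T]

The two sides have different dimensions, so the equation is NOT dimensionally consistent.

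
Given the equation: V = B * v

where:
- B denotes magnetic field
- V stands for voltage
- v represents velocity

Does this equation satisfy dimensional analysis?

No

B (magnetic field) has dimensions [I^-1 M T^-2].
V (voltage) has dimensions [I^-1 L^2 M T^-3].
v (velocity) has dimensions [L T^-1].

Left side: [I^-1 L^2 M T^-3]
Right side: [I^-1 L M T^-3]

The two sides have different dimensions, so the equation is NOT dimensionally consistent.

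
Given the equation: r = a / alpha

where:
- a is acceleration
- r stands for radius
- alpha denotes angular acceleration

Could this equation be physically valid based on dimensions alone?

Yes

a (acceleration) has dimensions [L T^-2].
r (radius) has dimensions [L].
alpha (angular acceleration) has dimensions [T^-2].

Left side: [L]
Right side: [L]

Both sides have the same dimensions, so the equation is dimensionally consistent.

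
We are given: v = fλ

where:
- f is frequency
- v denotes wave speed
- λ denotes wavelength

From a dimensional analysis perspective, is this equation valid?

Yes

f (frequency) has dimensions [T^-1].
v (wave speed) has dimensions [L T^-1].
λ (wavelength) has dimensions [L].

Left side: [L T^-1]
Right side: [L T^-1]

Both sides have the same dimensions, so the equation is dimensionally consistent.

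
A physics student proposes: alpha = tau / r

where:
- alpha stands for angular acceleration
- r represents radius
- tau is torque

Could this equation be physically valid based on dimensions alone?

No

alpha (angular acceleration) has dimensions [T^-2].
r (radius) has dimensions [L].
tau (torque) has dimensions [L^2 M T^-2].

Left side: [T^-2]
Right side: [L M T^-2]

The two sides have different dimensions, so the equation is NOT dimensionally consistent.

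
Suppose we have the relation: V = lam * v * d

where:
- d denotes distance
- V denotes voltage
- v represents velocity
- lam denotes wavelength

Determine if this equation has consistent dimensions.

No

d (distance) has dimensions [L].
V (voltage) has dimensions [I^-1 L^2 M T^-3].
v (velocity) has dimensions [L T^-1].
lam (wavelength) has dimensions [L].

Left side: [I^-1 L^2 M T^-3]
Right side: [L^3 T^-1]

The two sides have different dimensions, so the equation is NOT dimensionally consistent.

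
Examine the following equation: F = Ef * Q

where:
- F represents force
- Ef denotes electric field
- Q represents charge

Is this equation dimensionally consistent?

Yes

F (force) has dimensions [L M T^-2].
Ef (electric field) has dimensions [I^-1 L M T^-3].
Q (charge) has dimensions [I T].

Left side: [L M T^-2]
Right side: [L M T^-2]

Both sides have the same dimensions, so the equation is dimensionally consistent.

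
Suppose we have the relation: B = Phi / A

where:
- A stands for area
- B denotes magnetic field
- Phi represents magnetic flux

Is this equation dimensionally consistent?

Yes

A (area) has dimensions [L^2].
B (magnetic field) has dimensions [I^-1 M T^-2].
Phi (magnetic flux) has dimensions [I^-1 L^2 M T^-2].

Left side: [I^-1 M T^-2]
Right side: [I^-1 M T^-2]

Both sides have the same dimensions, so the equation is dimensionally consistent.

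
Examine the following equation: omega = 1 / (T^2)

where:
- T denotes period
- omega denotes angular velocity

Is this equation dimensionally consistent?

No

T (period) has dimensions [T].
omega (angular velocity) has dimensions [T^-1].

Left side: [T^-1]
Right side: [T^-2]

The two sides have different dimensions, so the equation is NOT dimensionally consistent.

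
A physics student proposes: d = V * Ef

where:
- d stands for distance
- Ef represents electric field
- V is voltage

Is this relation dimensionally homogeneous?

No

d (distance) has dimensions [L].
Ef (electric field) has dimensions [I^-1 L M T^-3].
V (voltage) has dimensions [I^-1 L^2 M T^-3].

Left side: [L]
Right side: [I^-2 L^3 M^2 T^-6]

The two sides have different dimensions, so the equation is NOT dimensionally consistent.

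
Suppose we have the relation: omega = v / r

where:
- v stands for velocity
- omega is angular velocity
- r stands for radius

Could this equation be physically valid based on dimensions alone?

Yes

v (velocity) has dimensions [L T^-1].
omega (angular velocity) has dimensions [T^-1].
r (radius) has dimensions [L].

Left side: [T^-1]
Right side: [T^-1]

Both sides have the same dimensions, so the equation is dimensionally consistent.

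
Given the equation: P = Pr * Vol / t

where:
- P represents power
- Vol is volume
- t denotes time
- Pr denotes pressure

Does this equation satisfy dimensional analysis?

Yes

P (power) has dimensions [L^2 M T^-3].
Vol (volume) has dimensions [L^3].
t (time) has dimensions [T].
Pr (pressure) has dimensions [L^-1 M T^-2].

Left side: [L^2 M T^-3]
Right side: [L^2 M T^-3]

Both sides have the same dimensions, so the equation is dimensionally consistent.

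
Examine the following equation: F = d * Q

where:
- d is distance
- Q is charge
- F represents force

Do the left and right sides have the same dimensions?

No

d (distance) has dimensions [L].
Q (charge) has dimensions [I T].
F (force) has dimensions [L M T^-2].

Left side: [L M T^-2]
Right side: [I L T]

The two sides have different dimensions, so the equation is NOT dimensionally consistent.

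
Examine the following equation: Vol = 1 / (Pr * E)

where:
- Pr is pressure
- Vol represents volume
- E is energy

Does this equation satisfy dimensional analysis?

No

Pr (pressure) has dimensions [L^-1 M T^-2].
Vol (volume) has dimensions [L^3].
E (energy) has dimensions [L^2 M T^-2].

Left side: [L^3]
Right side: [L^-1 M^-2 T^4]

The two sides have different dimensions, so the equation is NOT dimensionally consistent.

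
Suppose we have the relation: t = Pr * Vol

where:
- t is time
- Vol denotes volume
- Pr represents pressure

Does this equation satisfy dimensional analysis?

No

t (time) has dimensions [T].
Vol (volume) has dimensions [L^3].
Pr (pressure) has dimensions [L^-1 M T^-2].

Left side: [T]
Right side: [L^2 M T^-2]

The two sides have different dimensions, so the equation is NOT dimensionally consistent.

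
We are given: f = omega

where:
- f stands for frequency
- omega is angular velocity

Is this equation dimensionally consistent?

Yes

f (frequency) has dimensions [T^-1].
omega (angular velocity) has dimensions [T^-1].

Left side: [T^-1]
Right side: [T^-1]

Both sides have the same dimensions, so the equation is dimensionally consistent.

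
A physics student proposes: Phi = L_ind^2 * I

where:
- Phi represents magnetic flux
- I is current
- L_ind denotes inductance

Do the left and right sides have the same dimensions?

No

Phi (magnetic flux) has dimensions [I^-1 L^2 M T^-2].
I (current) has dimensions [I].
L_ind (inductance) has dimensions [I^-2 L^2 M T^-2].

Left side: [I^-1 L^2 M T^-2]
Right side: [I^-3 L^4 M^2 T^-4]

The two sides have different dimensions, so the equation is NOT dimensionally consistent.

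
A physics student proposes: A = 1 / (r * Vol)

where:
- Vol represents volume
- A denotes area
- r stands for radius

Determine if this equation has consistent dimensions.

No

Vol (volume) has dimensions [L^3].
A (area) has dimensions [L^2].
r (radius) has dimensions [L].

Left side: [L^2]
Right side: [L^-4]

The two sides have different dimensions, so the equation is NOT dimensionally consistent.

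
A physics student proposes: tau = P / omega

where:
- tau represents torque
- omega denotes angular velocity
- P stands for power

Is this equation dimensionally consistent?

Yes

tau (torque) has dimensions [L^2 M T^-2].
omega (angular velocity) has dimensions [T^-1].
P (power) has dimensions [L^2 M T^-3].

Left side: [L^2 M T^-2]
Right side: [L^2 M T^-2]

Both sides have the same dimensions, so the equation is dimensionally consistent.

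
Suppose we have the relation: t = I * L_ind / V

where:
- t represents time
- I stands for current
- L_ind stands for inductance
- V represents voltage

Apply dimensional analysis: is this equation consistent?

Yes

t (time) has dimensions [T].
I (current) has dimensions [I].
L_ind (inductance) has dimensions [I^-2 L^2 M T^-2].
V (voltage) has dimensions [I^-1 L^2 M T^-3].

Left side: [T]
Right side: [T]

Both sides have the same dimensions, so the equation is dimensionally consistent.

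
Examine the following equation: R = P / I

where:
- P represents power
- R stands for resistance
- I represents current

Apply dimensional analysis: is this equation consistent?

No

P (power) has dimensions [L^2 M T^-3].
R (resistance) has dimensions [I^-2 L^2 M T^-3].
I (current) has dimensions [I].

Left side: [I^-2 L^2 M T^-3]
Right side: [I^-1 L^2 M T^-3]

The two sides have different dimensions, so the equation is NOT dimensionally consistent.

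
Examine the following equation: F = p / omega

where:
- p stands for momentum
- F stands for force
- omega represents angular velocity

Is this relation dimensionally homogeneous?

No

p (momentum) has dimensions [L M T^-1].
F (force) has dimensions [L M T^-2].
omega (angular velocity) has dimensions [T^-1].

Left side: [L M T^-2]
Right side: [L M]

The two sides have different dimensions, so the equation is NOT dimensionally consistent.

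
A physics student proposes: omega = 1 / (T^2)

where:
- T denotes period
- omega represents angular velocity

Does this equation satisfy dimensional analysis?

No

T (period) has dimensions [T].
omega (angular velocity) has dimensions [T^-1].

Left side: [T^-1]
Right side: [T^-2]

The two sides have different dimensions, so the equation is NOT dimensionally consistent.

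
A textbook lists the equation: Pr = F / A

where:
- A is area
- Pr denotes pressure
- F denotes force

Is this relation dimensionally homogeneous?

Yes

A (area) has dimensions [L^2].
Pr (pressure) has dimensions [L^-1 M T^-2].
F (force) has dimensions [L M T^-2].

Left side: [L^-1 M T^-2]
Right side: [L^-1 M T^-2]

Both sides have the same dimensions, so the equation is dimensionally consistent.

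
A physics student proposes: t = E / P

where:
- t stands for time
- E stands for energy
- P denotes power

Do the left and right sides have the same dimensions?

Yes

t (time) has dimensions [T].
E (energy) has dimensions [L^2 M T^-2].
P (power) has dimensions [L^2 M T^-3].

Left side: [T]
Right side: [T]

Both sides have the same dimensions, so the equation is dimensionally consistent.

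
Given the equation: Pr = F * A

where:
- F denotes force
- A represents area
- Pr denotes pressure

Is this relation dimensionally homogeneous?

No

F (force) has dimensions [L M T^-2].
A (area) has dimensions [L^2].
Pr (pressure) has dimensions [L^-1 M T^-2].

Left side: [L^-1 M T^-2]
Right side: [L^3 M T^-2]

The two sides have different dimensions, so the equation is NOT dimensionally consistent.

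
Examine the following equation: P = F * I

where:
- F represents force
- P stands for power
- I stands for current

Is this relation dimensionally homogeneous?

No

F (force) has dimensions [L M T^-2].
P (power) has dimensions [L^2 M T^-3].
I (current) has dimensions [I].

Left side: [L^2 M T^-3]
Right side: [I L M T^-2]

The two sides have different dimensions, so the equation is NOT dimensionally consistent.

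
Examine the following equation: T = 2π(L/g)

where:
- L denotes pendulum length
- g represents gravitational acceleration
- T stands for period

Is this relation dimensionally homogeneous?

No

L (pendulum length) has dimensions [L].
g (gravitational acceleration) has dimensions [L T^-2].
T (period) has dimensions [T].

Left side: [T]
Right side: [T^2]

The two sides have different dimensions, so the equation is NOT dimensionally consistent.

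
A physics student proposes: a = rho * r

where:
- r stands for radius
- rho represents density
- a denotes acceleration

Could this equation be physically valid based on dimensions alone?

No

r (radius) has dimensions [L].
rho (density) has dimensions [L^-3 M].
a (acceleration) has dimensions [L T^-2].

Left side: [L T^-2]
Right side: [L^-2 M]

The two sides have different dimensions, so the equation is NOT dimensionally consistent.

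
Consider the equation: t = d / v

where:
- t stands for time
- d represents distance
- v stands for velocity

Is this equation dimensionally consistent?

Yes

t (time) has dimensions [T].
d (distance) has dimensions [L].
v (velocity) has dimensions [L T^-1].

Left side: [T]
Right side: [T]

Both sides have the same dimensions, so the equation is dimensionally consistent.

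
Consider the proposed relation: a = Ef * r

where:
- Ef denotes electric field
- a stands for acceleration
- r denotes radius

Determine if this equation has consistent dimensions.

No

Ef (electric field) has dimensions [I^-1 L M T^-3].
a (acceleration) has dimensions [L T^-2].
r (radius) has dimensions [L].

Left side: [L T^-2]
Right side: [I^-1 L^2 M T^-3]

The two sides have different dimensions, so the equation is NOT dimensionally consistent.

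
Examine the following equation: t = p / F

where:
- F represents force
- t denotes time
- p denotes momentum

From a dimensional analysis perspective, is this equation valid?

Yes

F (force) has dimensions [L M T^-2].
t (time) has dimensions [T].
p (momentum) has dimensions [L M T^-1].

Left side: [T]
Right side: [T]

Both sides have the same dimensions, so the equation is dimensionally consistent.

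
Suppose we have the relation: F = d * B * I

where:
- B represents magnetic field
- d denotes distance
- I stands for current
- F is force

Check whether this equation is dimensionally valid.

Yes

B (magnetic field) has dimensions [I^-1 M T^-2].
d (distance) has dimensions [L].
I (current) has dimensions [I].
F (force) has dimensions [L M T^-2].

Left side: [L M T^-2]
Right side: [L M T^-2]

Both sides have the same dimensions, so the equation is dimensionally consistent.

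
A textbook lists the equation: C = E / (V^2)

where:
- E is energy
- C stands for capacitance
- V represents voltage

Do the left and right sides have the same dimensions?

Yes

E (energy) has dimensions [L^2 M T^-2].
C (capacitance) has dimensions [I^2 L^-2 M^-1 T^4].
V (voltage) has dimensions [I^-1 L^2 M T^-3].

Left side: [I^2 L^-2 M^-1 T^4]
Right side: [I^2 L^-2 M^-1 T^4]

Both sides have the same dimensions, so the equation is dimensionally consistent.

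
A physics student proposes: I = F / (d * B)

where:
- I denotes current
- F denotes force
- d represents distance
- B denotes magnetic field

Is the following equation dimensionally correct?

Yes

I (current) has dimensions [I].
F (force) has dimensions [L M T^-2].
d (distance) has dimensions [L].
B (magnetic field) has dimensions [I^-1 M T^-2].

Left side: [I]
Right side: [I]

Both sides have the same dimensions, so the equation is dimensionally consistent.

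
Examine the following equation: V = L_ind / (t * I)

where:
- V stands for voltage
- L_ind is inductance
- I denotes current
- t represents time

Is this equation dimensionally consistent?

No

V (voltage) has dimensions [I^-1 L^2 M T^-3].
L_ind (inductance) has dimensions [I^-2 L^2 M T^-2].
I (current) has dimensions [I].
t (time) has dimensions [T].

Left side: [I^-1 L^2 M T^-3]
Right side: [I^-3 L^2 M T^-3]

The two sides have different dimensions, so the equation is NOT dimensionally consistent.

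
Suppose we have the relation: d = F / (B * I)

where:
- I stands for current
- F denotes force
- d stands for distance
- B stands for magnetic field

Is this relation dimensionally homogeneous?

Yes

I (current) has dimensions [I].
F (force) has dimensions [L M T^-2].
d (distance) has dimensions [L].
B (magnetic field) has dimensions [I^-1 M T^-2].

Left side: [L]
Right side: [L]

Both sides have the same dimensions, so the equation is dimensionally consistent.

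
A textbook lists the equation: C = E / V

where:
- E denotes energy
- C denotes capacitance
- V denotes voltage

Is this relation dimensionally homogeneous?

No

E (energy) has dimensions [L^2 M T^-2].
C (capacitance) has dimensions [I^2 L^-2 M^-1 T^4].
V (voltage) has dimensions [I^-1 L^2 M T^-3].

Left side: [I^2 L^-2 M^-1 T^4]
Right side: [I T]

The two sides have different dimensions, so the equation is NOT dimensionally consistent.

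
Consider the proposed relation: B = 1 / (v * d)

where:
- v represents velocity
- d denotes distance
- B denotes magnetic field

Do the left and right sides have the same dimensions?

No

v (velocity) has dimensions [L T^-1].
d (distance) has dimensions [L].
B (magnetic field) has dimensions [I^-1 M T^-2].

Left side: [I^-1 M T^-2]
Right side: [L^-2 T]

The two sides have different dimensions, so the equation is NOT dimensionally consistent.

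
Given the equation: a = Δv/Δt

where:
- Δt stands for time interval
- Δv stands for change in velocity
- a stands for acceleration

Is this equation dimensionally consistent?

Yes

Δt (time interval) has dimensions [T].
Δv (change in velocity) has dimensions [L T^-1].
a (acceleration) has dimensions [L T^-2].

Left side: [L T^-2]
Right side: [L T^-2]

Both sides have the same dimensions, so the equation is dimensionally consistent.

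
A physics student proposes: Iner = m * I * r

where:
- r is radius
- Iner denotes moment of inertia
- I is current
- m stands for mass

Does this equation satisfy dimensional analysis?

No

r (radius) has dimensions [L].
Iner (moment of inertia) has dimensions [L^2 M].
I (current) has dimensions [I].
m (mass) has dimensions [M].

Left side: [L^2 M]
Right side: [I L M]

The two sides have different dimensions, so the equation is NOT dimensionally consistent.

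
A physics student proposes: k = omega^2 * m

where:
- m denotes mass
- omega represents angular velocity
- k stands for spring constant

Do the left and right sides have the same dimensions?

Yes

m (mass) has dimensions [M].
omega (angular velocity) has dimensions [T^-1].
k (spring constant) has dimensions [M T^-2].

Left side: [M T^-2]
Right side: [M T^-2]

Both sides have the same dimensions, so the equation is dimensionally consistent.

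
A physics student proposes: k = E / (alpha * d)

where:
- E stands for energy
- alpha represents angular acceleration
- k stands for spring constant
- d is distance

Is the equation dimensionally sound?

No

E (energy) has dimensions [L^2 M T^-2].
alpha (angular acceleration) has dimensions [T^-2].
k (spring constant) has dimensions [M T^-2].
d (distance) has dimensions [L].

Left side: [M T^-2]
Right side: [L M]

The two sides have different dimensions, so the equation is NOT dimensionally consistent.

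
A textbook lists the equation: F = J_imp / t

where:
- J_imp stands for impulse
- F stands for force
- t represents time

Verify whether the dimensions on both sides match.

Yes

J_imp (impulse) has dimensions [L M T^-1].
F (force) has dimensions [L M T^-2].
t (time) has dimensions [T].

Left side: [L M T^-2]
Right side: [L M T^-2]

Both sides have the same dimensions, so the equation is dimensionally consistent.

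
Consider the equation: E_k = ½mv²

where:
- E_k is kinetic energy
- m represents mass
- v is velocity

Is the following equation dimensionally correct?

Yes

E_k (kinetic energy) has dimensions [L^2 M T^-2].
m (mass) has dimensions [M].
v (velocity) has dimensions [L T^-1].

Left side: [L^2 M T^-2]
Right side: [L^2 M T^-2]

Both sides have the same dimensions, so the equation is dimensionally consistent.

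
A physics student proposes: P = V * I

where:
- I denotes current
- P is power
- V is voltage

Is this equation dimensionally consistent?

Yes

I (current) has dimensions [I].
P (power) has dimensions [L^2 M T^-3].
V (voltage) has dimensions [I^-1 L^2 M T^-3].

Left side: [L^2 M T^-3]
Right side: [L^2 M T^-3]

Both sides have the same dimensions, so the equation is dimensionally consistent.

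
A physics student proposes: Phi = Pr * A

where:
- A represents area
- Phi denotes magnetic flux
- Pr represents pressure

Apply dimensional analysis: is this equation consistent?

No

A (area) has dimensions [L^2].
Phi (magnetic flux) has dimensions [I^-1 L^2 M T^-2].
Pr (pressure) has dimensions [L^-1 M T^-2].

Left side: [I^-1 L^2 M T^-2]
Right side: [L M T^-2]

The two sides have different dimensions, so the equation is NOT dimensionally consistent.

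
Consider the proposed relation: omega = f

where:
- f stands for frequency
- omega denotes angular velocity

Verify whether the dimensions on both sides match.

Yes

f (frequency) has dimensions [T^-1].
omega (angular velocity) has dimensions [T^-1].

Left side: [T^-1]
Right side: [T^-1]

Both sides have the same dimensions, so the equation is dimensionally consistent.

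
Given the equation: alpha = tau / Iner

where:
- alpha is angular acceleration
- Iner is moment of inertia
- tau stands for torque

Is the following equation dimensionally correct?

Yes

alpha (angular acceleration) has dimensions [T^-2].
Iner (moment of inertia) has dimensions [L^2 M].
tau (torque) has dimensions [L^2 M T^-2].

Left side: [T^-2]
Right side: [T^-2]

Both sides have the same dimensions, so the equation is dimensionally consistent.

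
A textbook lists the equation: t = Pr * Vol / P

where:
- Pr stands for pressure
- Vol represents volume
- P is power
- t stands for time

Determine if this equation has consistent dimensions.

Yes

Pr (pressure) has dimensions [L^-1 M T^-2].
Vol (volume) has dimensions [L^3].
P (power) has dimensions [L^2 M T^-3].
t (time) has dimensions [T].

Left side: [T]
Right side: [T]

Both sides have the same dimensions, so the equation is dimensionally consistent.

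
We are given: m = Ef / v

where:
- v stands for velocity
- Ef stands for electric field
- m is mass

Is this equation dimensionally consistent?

No

v (velocity) has dimensions [L T^-1].
Ef (electric field) has dimensions [I^-1 L M T^-3].
m (mass) has dimensions [M].

Left side: [M]
Right side: [I^-1 M T^-2]

The two sides have different dimensions, so the equation is NOT dimensionally consistent.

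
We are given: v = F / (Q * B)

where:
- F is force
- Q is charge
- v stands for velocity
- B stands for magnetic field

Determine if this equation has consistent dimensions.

Yes

F (force) has dimensions [L M T^-2].
Q (charge) has dimensions [I T].
v (velocity) has dimensions [L T^-1].
B (magnetic field) has dimensions [I^-1 M T^-2].

Left side: [L T^-1]
Right side: [L T^-1]

Both sides have the same dimensions, so the equation is dimensionally consistent.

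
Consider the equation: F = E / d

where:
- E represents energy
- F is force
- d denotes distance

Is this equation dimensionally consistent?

Yes

E (energy) has dimensions [L^2 M T^-2].
F (force) has dimensions [L M T^-2].
d (distance) has dimensions [L].

Left side: [L M T^-2]
Right side: [L M T^-2]

Both sides have the same dimensions, so the equation is dimensionally consistent.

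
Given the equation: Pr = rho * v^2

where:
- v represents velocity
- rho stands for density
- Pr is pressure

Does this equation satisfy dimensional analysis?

Yes

v (velocity) has dimensions [L T^-1].
rho (density) has dimensions [L^-3 M].
Pr (pressure) has dimensions [L^-1 M T^-2].

Left side: [L^-1 M T^-2]
Right side: [L^-1 M T^-2]

Both sides have the same dimensions, so the equation is dimensionally consistent.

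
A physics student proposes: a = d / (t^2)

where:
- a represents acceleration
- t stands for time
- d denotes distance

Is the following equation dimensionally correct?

Yes

a (acceleration) has dimensions [L T^-2].
t (time) has dimensions [T].
d (distance) has dimensions [L].

Left side: [L T^-2]
Right side: [L T^-2]

Both sides have the same dimensions, so the equation is dimensionally consistent.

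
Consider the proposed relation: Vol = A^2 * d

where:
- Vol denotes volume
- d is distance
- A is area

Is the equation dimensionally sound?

No

Vol (volume) has dimensions [L^3].
d (distance) has dimensions [L].
A (area) has dimensions [L^2].

Left side: [L^3]
Right side: [L^5]

The two sides have different dimensions, so the equation is NOT dimensionally consistent.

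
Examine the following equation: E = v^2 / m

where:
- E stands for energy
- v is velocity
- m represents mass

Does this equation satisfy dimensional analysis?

No

E (energy) has dimensions [L^2 M T^-2].
v (velocity) has dimensions [L T^-1].
m (mass) has dimensions [M].

Left side: [L^2 M T^-2]
Right side: [L^2 M^-1 T^-2]

The two sides have different dimensions, so the equation is NOT dimensionally consistent.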